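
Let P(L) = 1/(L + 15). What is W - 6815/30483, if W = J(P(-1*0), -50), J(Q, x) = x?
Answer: -1530965/30483 ≈ -50.224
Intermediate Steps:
P(L) = 1/(15 + L)
W = -50
W - 6815/30483 = -50 - 6815/30483 = -1530965/30483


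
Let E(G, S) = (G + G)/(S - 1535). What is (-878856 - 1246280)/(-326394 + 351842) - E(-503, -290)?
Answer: -487996736/5805325 ≈ -84.060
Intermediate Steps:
E(G, S) = 2*G/(-1535 + S) (E(G, S) = (2*G)/(-1535 + S) = 2*G/(-1535 + S))
(-878856 - 1246280)/(-326394 + 351842) - E(-503, -290) = (-878856 - 1246280)/(-326394 + 351842) - 2*(-503)/(-1535 - 290) = -2125136/25448 - 2*(-503)/(-1825) = -2125136*1/25448 - 2*(-503)*(-1)/1825 = -265642/3181 - 1*1006/1825 = -265642/3181 - 1006/1825 = -487996736/5805325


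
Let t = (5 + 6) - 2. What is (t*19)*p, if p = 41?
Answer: 7011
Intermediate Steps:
t = 9 (t = 11 - 2 = 9)
(t*19)*p = (9*19)*41 = 171*41 = 7011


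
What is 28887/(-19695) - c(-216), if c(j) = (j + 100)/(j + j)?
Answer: -1230317/709020 ≈ -1.7352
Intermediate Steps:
c(j) = (100 + j)/(2*j) (c(j) = (100 + j)/((2*j)) = (100 + j)*(1/(2*j)) = (100 + j)/(2*j))
28887/(-19695) - c(-216) = 28887/(-19695) - (100 - 216)/(2*(-216)) = 28887*(-1/19695) - (-1)*(-116)/(2*216) = -9629/6565 - 1*29/108 = -9629/6565 - 29/108 = -1230317/709020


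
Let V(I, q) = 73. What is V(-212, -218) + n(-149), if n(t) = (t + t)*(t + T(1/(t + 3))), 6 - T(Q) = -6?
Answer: 40899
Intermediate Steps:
T(Q) = 12 (T(Q) = 6 - 1*(-6) = 6 + 6 = 12)
n(t) = 2*t*(12 + t) (n(t) = (t + t)*(t + 12) = (2*t)*(12 + t) = 2*t*(12 + t))
V(-212, -218) + n(-149) = 73 + 2*(-149)*(12 - 149) = 73 + 2*(-149)*(-137) = 73 + 40826 = 40899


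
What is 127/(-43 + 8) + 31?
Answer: 958/35 ≈ 27.371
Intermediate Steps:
127/(-43 + 8) + 31 = 127/(-35) + 31 = 127*(-1/35) + 31 = -127/35 + 31 = 958/35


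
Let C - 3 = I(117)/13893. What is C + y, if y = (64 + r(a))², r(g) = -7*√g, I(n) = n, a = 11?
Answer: 21478617/4631 - 896*√11 ≈ 1666.3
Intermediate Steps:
C = 13932/4631 (C = 3 + 117/13893 = 3 + 117*(1/13893) = 3 + 39/4631 = 13932/4631 ≈ 3.0084)
y = (64 - 7*√11)² ≈ 1663.3
C + y = 13932/4631 + (4635 - 896*√11) = 21478617/4631 - 896*√11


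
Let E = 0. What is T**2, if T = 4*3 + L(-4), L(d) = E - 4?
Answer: 64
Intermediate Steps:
L(d) = -4 (L(d) = 0 - 4 = -4)
T = 8 (T = 4*3 - 4 = 12 - 4 = 8)
T**2 = 8**2 = 64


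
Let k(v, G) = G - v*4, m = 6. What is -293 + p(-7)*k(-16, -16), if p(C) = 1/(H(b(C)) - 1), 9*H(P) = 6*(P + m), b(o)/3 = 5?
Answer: -3761/13 ≈ -289.31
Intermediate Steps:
b(o) = 15 (b(o) = 3*5 = 15)
H(P) = 4 + 2*P/3 (H(P) = (6*(P + 6))/9 = (6*(6 + P))/9 = (36 + 6*P)/9 = 4 + 2*P/3)
k(v, G) = G - 4*v
p(C) = 1/13 (p(C) = 1/((4 + (2/3)*15) - 1) = 1/((4 + 10) - 1) = 1/(14 - 1) = 1/13)
-293 + p(-7)*k(-16, -16) = -293 + (-16 - 4*(-16))/13 = -293 + (-16 + 64)/13 = -293 + (1/13)*48 = -293 + 48/13 = -3761/13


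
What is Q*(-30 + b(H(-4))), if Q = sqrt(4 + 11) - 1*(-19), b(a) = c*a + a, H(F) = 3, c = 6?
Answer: -171 - 9*sqrt(15) ≈ -205.86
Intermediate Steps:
b(a) = 7*a (b(a) = 6*a + a = 7*a)
Q = 19 + sqrt(15) (Q = sqrt(15) + 19 = 19 + sqrt(15) ≈ 22.873)
Q*(-30 + b(H(-4))) = (19 + sqrt(15))*(-30 + 7*3) = (19 + sqrt(15))*(-30 + 21) = (19 + sqrt(15))*(-9) = -171 - 9*sqrt(15)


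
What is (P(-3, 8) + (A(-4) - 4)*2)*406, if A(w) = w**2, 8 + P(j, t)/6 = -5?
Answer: -21924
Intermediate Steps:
P(j, t) = -78 (P(j, t) = -48 + 6*(-5) = -48 - 30 = -78)
(P(-3, 8) + (A(-4) - 4)*2)*406 = (-78 + ((-4)**2 - 4)*2)*406 = (-78 + (16 - 4)*2)*406 = (-78 + 12*2)*406 = (-78 + 24)*406 = -54*406 = -21924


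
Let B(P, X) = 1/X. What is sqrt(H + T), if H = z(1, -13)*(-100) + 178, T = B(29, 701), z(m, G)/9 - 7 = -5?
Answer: I*sqrt(797051721)/701 ≈ 40.274*I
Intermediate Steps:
z(m, G) = 18 (z(m, G) = 63 + 9*(-5) = 63 - 45 = 18)
T = 1/701 ≈ 0.0014265
H = -1622 (H = 18*(-100) + 178 = -1800 + 178 = -1622)
sqrt(H + T) = sqrt(-1622 + 1/701) = sqrt(-1137021/701) = I*sqrt(797051721)/701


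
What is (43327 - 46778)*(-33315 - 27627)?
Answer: 210310842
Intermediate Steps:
(43327 - 46778)*(-33315 - 27627) = -3451*(-60942) = 210310842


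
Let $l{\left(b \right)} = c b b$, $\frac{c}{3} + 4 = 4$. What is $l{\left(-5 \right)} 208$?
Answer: $0$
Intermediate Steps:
$c = 0$ ($c = -12 + 3 \cdot 4 = -12 + 12 = 0$)
$l{\left(b \right)} = 0$ ($l{\left(b \right)} = 0 b b = 0 b = 0$)
$l{\left(-5 \right)} 208 = 0 \cdot 208 = 0$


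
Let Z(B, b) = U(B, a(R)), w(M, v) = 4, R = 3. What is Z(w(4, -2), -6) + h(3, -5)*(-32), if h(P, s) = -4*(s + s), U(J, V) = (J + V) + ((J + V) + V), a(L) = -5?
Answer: -1287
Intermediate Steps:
U(J, V) = 2*J + 3*V (U(J, V) = (J + V) + (J + 2*V) = 2*J + 3*V)
Z(B, b) = -15 + 2*B (Z(B, b) = 2*B + 3*(-5) = 2*B - 15 = -15 + 2*B)
h(P, s) = -8*s
Z(w(4, -2), -6) + h(3, -5)*(-32) = (-15 + 2*4) - 8*(-5)*(-32) = (-15 + 8) + 40*(-32) = -7 - 1280 = -1287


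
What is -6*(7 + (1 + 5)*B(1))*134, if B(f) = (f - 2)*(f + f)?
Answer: 4020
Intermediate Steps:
B(f) = 2*f*(-2 + f) (B(f) = (-2 + f)*(2*f) = 2*f*(-2 + f))
-6*(7 + (1 + 5)*B(1))*134 = -6*(7 + (1 + 5)*(2*1*(-2 + 1)))*134 = -6*(7 + 6*(2*1*(-1)))*134 = -6*(7 + 6*(-2))*134 = -6*(7 - 12)*134 = -6*(-5)*134 = 30*134 = 4020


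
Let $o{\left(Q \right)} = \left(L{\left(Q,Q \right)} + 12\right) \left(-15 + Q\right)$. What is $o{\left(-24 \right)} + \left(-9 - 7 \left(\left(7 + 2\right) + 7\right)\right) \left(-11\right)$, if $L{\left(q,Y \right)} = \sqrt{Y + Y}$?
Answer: $863 - 156 i \sqrt{3} \approx 863.0 - 270.2 i$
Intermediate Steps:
$L{\left(q,Y \right)} = \sqrt{2} \sqrt{Y}$ ($L{\left(q,Y \right)} = \sqrt{2 Y} = \sqrt{2} \sqrt{Y}$)
$o{\left(Q \right)} = \left(-15 + Q\right) \left(12 + \sqrt{2} \sqrt{Q}\right)$ ($o{\left(Q \right)} = \left(\sqrt{2} \sqrt{Q} + 12\right) \left(-15 + Q\right) = \left(12 + \sqrt{2} \sqrt{Q}\right) \left(-15 + Q\right) = \left(-15 + Q\right) \left(12 + \sqrt{2} \sqrt{Q}\right)$)
$o{\left(-24 \right)} + \left(-9 - 7 \left(\left(7 + 2\right) + 7\right)\right) \left(-11\right) = \left(-180 + 12 \left(-24\right) + \sqrt{2} \left(-24\right)^{\frac{3}{2}} - 15 \sqrt{2} \sqrt{-24}\right) + \left(-9 - 7 \left(\left(7 + 2\right) + 7\right)\right) \left(-11\right) = \left(-180 - 288 + \sqrt{2} \left(- 48 i \sqrt{6}\right) - 15 \sqrt{2} \cdot 2 i \sqrt{6}\right) + \left(-9 - 7 \left(9 + 7\right)\right) \left(-11\right) = \left(-180 - 288 - 96 i \sqrt{3} - 60 i \sqrt{3}\right) + \left(-9 - 112\right) \left(-11\right) = \left(-468 - 156 i \sqrt{3}\right) + \left(-9 - 112\right) \left(-11\right) = \left(-468 - 156 i \sqrt{3}\right) - -1331 = \left(-468 - 156 i \sqrt{3}\right) + 1331 = 863 - 156 i \sqrt{3}$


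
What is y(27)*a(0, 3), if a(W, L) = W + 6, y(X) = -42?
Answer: -252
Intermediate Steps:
a(W, L) = 6 + W
y(27)*a(0, 3) = -42*(6 + 0) = -42*6 = -252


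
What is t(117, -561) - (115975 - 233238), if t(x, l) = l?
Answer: 116702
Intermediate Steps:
t(117, -561) - (115975 - 233238) = -561 - (115975 - 233238) = -561 - 1*(-117263) = -561 + 117263 = 116702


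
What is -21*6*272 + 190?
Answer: -34082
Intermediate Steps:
-21*6*272 + 190 = -126*272 + 190 = -34272 + 190 = -34082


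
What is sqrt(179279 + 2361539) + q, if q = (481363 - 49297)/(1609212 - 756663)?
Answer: 144022/284183 + sqrt(2540818) ≈ 1594.5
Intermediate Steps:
q = 144022/284183 (q = 432066/852549 = 432066*(1/852549) = 144022/284183 ≈ 0.50679)
sqrt(179279 + 2361539) + q = sqrt(179279 + 2361539) + 144022/284183 = sqrt(2540818) + 144022/284183 = 144022/284183 + sqrt(2540818)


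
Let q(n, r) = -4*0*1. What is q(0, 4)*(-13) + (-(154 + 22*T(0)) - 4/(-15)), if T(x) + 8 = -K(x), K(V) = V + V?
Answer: 334/15 ≈ 22.267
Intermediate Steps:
K(V) = 2*V
T(x) = -8 - 2*x
q(n, r) = 0 (q(n, r) = 0*1 = 0)
q(0, 4)*(-13) + (-(154 + 22*T(0)) - 4/(-15)) = 0*(-13) + (-(-22 + 0) - 4/(-15)) = 0 + (-22/(1/((-8 + 0) + 7)) - 4*(-1/15)) = 0 + (-22/(1/(-8 + 7)) + 4/15) = 0 + (-22/(1/(-1)) + 4/15) = 0 + (-22/(-1) + 4/15) = 0 + (-22*(-1) + 4/15) = 0 + (22 + 4/15) = 0 + 334/15 = 334/15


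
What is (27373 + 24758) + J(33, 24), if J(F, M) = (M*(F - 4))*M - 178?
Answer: 68657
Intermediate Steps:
J(F, M) = -178 + M**2*(-4 + F) (J(F, M) = (M*(-4 + F))*M - 178 = M**2*(-4 + F) - 178 = -178 + M**2*(-4 + F))
(27373 + 24758) + J(33, 24) = (27373 + 24758) + (-178 - 4*24**2 + 33*24**2) = 52131 + (-178 - 4*576 + 33*576) = 52131 + (-178 - 2304 + 19008) = 52131 + 16526 = 68657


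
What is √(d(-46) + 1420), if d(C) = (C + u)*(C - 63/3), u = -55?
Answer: √8187 ≈ 90.482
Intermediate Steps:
d(C) = (-55 + C)*(-21 + C) (d(C) = (C - 55)*(C - 63/3) = (-55 + C)*(C - 63*⅓) = (-55 + C)*(C - 21) = (-55 + C)*(-21 + C))
√(d(-46) + 1420) = √((1155 + (-46)² - 76*(-46)) + 1420) = √((1155 + 2116 + 3496) + 1420) = √(6767 + 1420) = √8187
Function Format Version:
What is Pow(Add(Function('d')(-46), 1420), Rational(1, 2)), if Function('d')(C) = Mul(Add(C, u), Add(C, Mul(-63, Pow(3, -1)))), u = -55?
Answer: Pow(8187, Rational(1, 2)) ≈ 90.482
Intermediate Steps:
Function('d')(C) = Mul(Add(-55, C), Add(-21, C)) (Function('d')(C) = Mul(Add(C, -55), Add(C, Mul(-63, Pow(3, -1)))) = Mul(Add(-55, C), Add(C, Mul(-63, Rational(1, 3)))) = Mul(Add(-55, C), Add(C, -21)) = Mul(Add(-55, C), Add(-21, C)))
Pow(Add(Function('d')(-46), 1420), Rational(1, 2)) = Pow(Add(Add(1155, Pow(-46, 2), Mul(-76, -46)), 1420), Rational(1, 2)) = Pow(Add(Add(1155, 2116, 3496), 1420), Rational(1, 2)) = Pow(Add(6767, 1420), Rational(1, 2)) = Pow(8187, Rational(1, 2))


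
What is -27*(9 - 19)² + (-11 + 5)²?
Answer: -2664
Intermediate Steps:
-27*(9 - 19)² + (-11 + 5)² = -27*(-10)² + (-6)² = -27*100 + 36 = -2700 + 36 = -2664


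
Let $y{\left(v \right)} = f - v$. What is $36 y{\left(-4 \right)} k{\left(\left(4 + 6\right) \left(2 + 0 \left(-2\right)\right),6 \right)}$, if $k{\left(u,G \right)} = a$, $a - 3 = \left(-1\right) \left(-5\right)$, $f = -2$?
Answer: $576$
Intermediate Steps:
$y{\left(v \right)} = -2 - v$
$a = 8$ ($a = 3 - -5 = 3 + 5 = 8$)
$k{\left(u,G \right)} = 8$
$36 y{\left(-4 \right)} k{\left(\left(4 + 6\right) \left(2 + 0 \left(-2\right)\right),6 \right)} = 36 \left(-2 - -4\right) 8 = 36 \left(-2 + 4\right) 8 = 36 \cdot 2 \cdot 8 = 72 \cdot 8 = 576$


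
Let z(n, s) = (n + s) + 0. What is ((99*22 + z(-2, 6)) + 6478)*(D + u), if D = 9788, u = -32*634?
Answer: -90930000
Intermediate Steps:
u = -20288
z(n, s) = n + s
((99*22 + z(-2, 6)) + 6478)*(D + u) = ((99*22 + (-2 + 6)) + 6478)*(9788 - 20288) = ((2178 + 4) + 6478)*(-10500) = (2182 + 6478)*(-10500) = 8660*(-10500) = -90930000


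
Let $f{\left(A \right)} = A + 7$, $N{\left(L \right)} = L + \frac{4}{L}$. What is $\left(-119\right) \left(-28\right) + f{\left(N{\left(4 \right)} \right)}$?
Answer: $3344$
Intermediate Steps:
$f{\left(A \right)} = 7 + A$
$\left(-119\right) \left(-28\right) + f{\left(N{\left(4 \right)} \right)} = \left(-119\right) \left(-28\right) + \left(7 + \left(4 + \frac{4}{4}\right)\right) = 3332 + \left(7 + \left(4 + 4 \cdot \frac{1}{4}\right)\right) = 3332 + \left(7 + \left(4 + 1\right)\right) = 3332 + \left(7 + 5\right) = 3332 + 12 = 3344$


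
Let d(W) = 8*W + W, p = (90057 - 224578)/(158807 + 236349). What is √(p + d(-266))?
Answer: I*√93468025400165/197578 ≈ 48.932*I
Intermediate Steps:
p = -134521/395156 ≈ -0.34043
d(W) = 9*W
√(p + d(-266)) = √(-134521/395156 + 9*(-266)) = √(-134521/395156 - 2394) = √(-946137985/395156) = I*√93468025400165/197578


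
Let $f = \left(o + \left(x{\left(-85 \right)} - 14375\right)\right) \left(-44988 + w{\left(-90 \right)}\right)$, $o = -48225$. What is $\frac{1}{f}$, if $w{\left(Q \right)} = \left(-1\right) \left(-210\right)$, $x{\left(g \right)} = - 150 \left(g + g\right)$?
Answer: $\frac{1}{1661263800} \approx 6.0195 \cdot 10^{-10}$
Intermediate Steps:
$x{\left(g \right)} = - 300 g$ ($x{\left(g \right)} = - 150 \cdot 2 g = - 300 g$)
$w{\left(Q \right)} = 210$
$f = 1661263800$ ($f = \left(-48225 - -11125\right) \left(-44988 + 210\right) = \left(-48225 + \left(25500 - 14375\right)\right) \left(-44778\right) = \left(-48225 + 11125\right) \left(-44778\right) = \left(-37100\right) \left(-44778\right) = 1661263800$)
$\frac{1}{f} = \frac{1}{1661263800}$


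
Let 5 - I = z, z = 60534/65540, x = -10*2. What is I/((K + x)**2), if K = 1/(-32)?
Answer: 68394496/6732285185 ≈ 0.010159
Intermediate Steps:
x = -20
z = 30267/32770 (z = 60534*(1/65540) = 30267/32770 ≈ 0.92362)
K = -1/32 ≈ -0.031250
I = 133583/32770 (I = 5 - 1*30267/32770 = 5 - 30267/32770 = 133583/32770 ≈ 4.0764)
I/((K + x)**2) = 133583/(32770*((-1/32 - 20)**2)) = 133583/(32770*((-641/32)**2)) = 133583/(32770*(410881/1024)) = (133583/32770)*(1024/410881) = 68394496/6732285185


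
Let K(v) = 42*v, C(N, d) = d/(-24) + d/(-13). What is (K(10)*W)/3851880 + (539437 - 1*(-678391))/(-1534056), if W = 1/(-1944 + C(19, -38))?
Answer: -422408262012281/532093105840578 ≈ -0.79386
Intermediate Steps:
C(N, d) = -37*d/312 (C(N, d) = d*(-1/24) + d*(-1/13) = -d/24 - d/13 = -37*d/312)
W = -156/302561 (W = 1/(-1944 - 37/312*(-38)) = 1/(-1944 + 703/156) = 1/(-302561/156) = -156/302561 ≈ -0.00051560)
(K(10)*W)/3851880 + (539437 - 1*(-678391))/(-1534056) = ((42*10)*(-156/302561))/3851880 + (539437 - 1*(-678391))/(-1534056) = (420*(-156/302561))*(1/3851880) + (539437 + 678391)*(-1/1534056) = -9360/43223*1/3851880 + 1217828*(-1/1534056) = -78/1387415077 - 304457/383514 = -422408262012281/532093105840578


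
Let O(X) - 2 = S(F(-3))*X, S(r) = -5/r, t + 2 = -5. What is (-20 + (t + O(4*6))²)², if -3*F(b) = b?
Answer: 243516025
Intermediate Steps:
F(b) = -b/3
t = -7 (t = -2 - 5 = -7)
O(X) = 2 - 5*X (O(X) = 2 + (-5/((-⅓*(-3))))*X = 2 + (-5/1)*X = 2 + (-5*1)*X = 2 - 5*X)
(-20 + (t + O(4*6))²)² = (-20 + (-7 + (2 - 20*6))²)² = (-20 + (-7 + (2 - 5*24))²)² = (-20 + (-7 + (2 - 120))²)² = (-20 + (-7 - 118)²)² = (-20 + (-125)²)² = (-20 + 15625)² = 15605² = 243516025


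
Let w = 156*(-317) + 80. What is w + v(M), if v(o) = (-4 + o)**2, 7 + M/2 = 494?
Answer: 891528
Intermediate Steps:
M = 974 (M = -14 + 2*494 = -14 + 988 = 974)
w = -49372 (w = -49452 + 80 = -49372)
w + v(M) = -49372 + (-4 + 974)**2 = -49372 + 970**2 = -49372 + 940900 = 891528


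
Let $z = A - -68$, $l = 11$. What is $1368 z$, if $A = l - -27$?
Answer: $145008$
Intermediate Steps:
$A = 38$ ($A = 11 - -27 = 11 + 27 = 38$)
$z = 106$ ($z = 38 - -68 = 38 + 68 = 106$)
$1368 z = 1368 \cdot 106 = 145008$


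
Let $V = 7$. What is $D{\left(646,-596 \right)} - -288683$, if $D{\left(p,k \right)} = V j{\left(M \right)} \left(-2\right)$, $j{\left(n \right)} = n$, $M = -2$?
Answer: $288711$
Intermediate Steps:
$D{\left(p,k \right)} = 28$ ($D{\left(p,k \right)} = 7 \left(-2\right) \left(-2\right) = \left(-14\right) \left(-2\right) = 28$)
$D{\left(646,-596 \right)} - -288683 = 28 - -288683 = 28 + 288683 = 288711$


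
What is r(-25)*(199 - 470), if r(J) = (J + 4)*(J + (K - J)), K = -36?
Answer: -204876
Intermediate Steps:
r(J) = -144 - 36*J (r(J) = (J + 4)*(J + (-36 - J)) = (4 + J)*(-36) = -144 - 36*J)
r(-25)*(199 - 470) = (-144 - 36*(-25))*(199 - 470) = (-144 + 900)*(-271) = 756*(-271) = -204876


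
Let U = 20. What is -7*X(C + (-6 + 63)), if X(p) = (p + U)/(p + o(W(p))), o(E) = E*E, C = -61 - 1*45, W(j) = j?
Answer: 29/336 ≈ 0.086310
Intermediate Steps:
C = -106 (C = -61 - 45 = -106)
o(E) = E**2
X(p) = (20 + p)/(p + p**2) (X(p) = (p + 20)/(p + p**2) = (20 + p)/(p + p**2))
-7*X(C + (-6 + 63)) = -7*(20 + (-106 + (-6 + 63)))/((-106 + (-6 + 63))*(1 + (-106 + (-6 + 63)))) = -7*(20 + (-106 + 57))/((-106 + 57)*(1 + (-106 + 57))) = -7*(20 - 49)/((-49)*(1 - 49)) = -(-1)*(-29)/(7*(-48)) = -(-1)*(-1)*(-29)/(7*48) = -7*(-29/2352) = 29/336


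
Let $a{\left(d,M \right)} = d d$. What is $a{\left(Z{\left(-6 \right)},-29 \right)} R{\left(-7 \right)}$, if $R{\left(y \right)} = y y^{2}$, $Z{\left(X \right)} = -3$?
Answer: $-3087$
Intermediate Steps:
$R{\left(y \right)} = y^{3}$
$a{\left(d,M \right)} = d^{2}$
$a{\left(Z{\left(-6 \right)},-29 \right)} R{\left(-7 \right)} = \left(-3\right)^{2} \left(-7\right)^{3} = 9 \left(-343\right) = -3087$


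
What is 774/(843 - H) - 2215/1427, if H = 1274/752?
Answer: -285381917/451404337 ≈ -0.63221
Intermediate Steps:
H = 637/376 (H = 1274*(1/752) = 637/376 ≈ 1.6941)
774/(843 - H) - 2215/1427 = 774/(843 - 1*637/376) - 2215/1427 = 774/(843 - 637/376) - 2215*1/1427 = 774/(316331/376) - 2215/1427 = 774*(376/316331) - 2215/1427 = 291024/316331 - 2215/1427 = -285381917/451404337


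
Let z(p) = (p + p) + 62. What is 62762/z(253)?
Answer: 31381/284 ≈ 110.50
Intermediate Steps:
z(p) = 62 + 2*p (z(p) = 2*p + 62 = 62 + 2*p)
62762/z(253) = 62762/(62 + 2*253) = 62762/(62 + 506) = 62762/568 = 62762*(1/568) = 31381/284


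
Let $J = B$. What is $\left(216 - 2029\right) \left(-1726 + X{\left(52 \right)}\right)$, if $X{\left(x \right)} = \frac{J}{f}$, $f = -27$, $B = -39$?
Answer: $\frac{28139573}{9} \approx 3.1266 \cdot 10^{6}$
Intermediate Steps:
$J = -39$
$X{\left(x \right)} = \frac{13}{9}$ ($X{\left(x \right)} = - \frac{39}{-27} = \left(-39\right) \left(- \frac{1}{27}\right) = \frac{13}{9}$)
$\left(216 - 2029\right) \left(-1726 + X{\left(52 \right)}\right) = \left(216 - 2029\right) \left(-1726 + \frac{13}{9}\right) = \left(-1813\right) \left(- \frac{15521}{9}\right) = \frac{28139573}{9}$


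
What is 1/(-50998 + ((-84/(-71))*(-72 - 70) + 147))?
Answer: -1/51019 ≈ -1.9601e-5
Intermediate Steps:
1/(-50998 + ((-84/(-71))*(-72 - 70) + 147)) = 1/(-50998 + (-84*(-1/71)*(-142) + 147)) = 1/(-50998 + ((84/71)*(-142) + 147)) = 1/(-50998 + (-168 + 147)) = 1/(-50998 - 21) = 1/(-51019) = -1/51019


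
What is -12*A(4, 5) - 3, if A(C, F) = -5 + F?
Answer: -3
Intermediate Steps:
-12*A(4, 5) - 3 = -12*(-5 + 5) - 3 = -12*0 - 3 = 0 - 3 = -3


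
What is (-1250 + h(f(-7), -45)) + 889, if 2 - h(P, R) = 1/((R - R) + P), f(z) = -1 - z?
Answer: -2155/6 ≈ -359.17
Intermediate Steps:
h(P, R) = 2 - 1/P (h(P, R) = 2 - 1/((R - R) + P) = 2 - 1/(0 + P) = 2 - 1/P)
(-1250 + h(f(-7), -45)) + 889 = (-1250 + (2 - 1/(-1 - 1*(-7)))) + 889 = (-1250 + (2 - 1/(-1 + 7))) + 889 = (-1250 + (2 - 1/6)) + 889 = (-1250 + (2 - 1*⅙)) + 889 = (-1250 + (2 - ⅙)) + 889 = (-1250 + 11/6) + 889 = -7489/6 + 889 = -2155/6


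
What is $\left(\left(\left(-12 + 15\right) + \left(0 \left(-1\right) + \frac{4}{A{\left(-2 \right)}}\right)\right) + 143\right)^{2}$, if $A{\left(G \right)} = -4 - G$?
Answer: $20736$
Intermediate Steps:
$\left(\left(\left(-12 + 15\right) + \left(0 \left(-1\right) + \frac{4}{A{\left(-2 \right)}}\right)\right) + 143\right)^{2} = \left(\left(\left(-12 + 15\right) + \left(0 \left(-1\right) + \frac{4}{-4 - -2}\right)\right) + 143\right)^{2} = \left(\left(3 + \left(0 + \frac{4}{-4 + 2}\right)\right) + 143\right)^{2} = \left(\left(3 + \left(0 + \frac{4}{-2}\right)\right) + 143\right)^{2} = \left(\left(3 + \left(0 + 4 \left(- \frac{1}{2}\right)\right)\right) + 143\right)^{2} = \left(\left(3 + \left(0 - 2\right)\right) + 143\right)^{2} = \left(\left(3 - 2\right) + 143\right)^{2} = \left(1 + 143\right)^{2} = 144^{2} = 20736$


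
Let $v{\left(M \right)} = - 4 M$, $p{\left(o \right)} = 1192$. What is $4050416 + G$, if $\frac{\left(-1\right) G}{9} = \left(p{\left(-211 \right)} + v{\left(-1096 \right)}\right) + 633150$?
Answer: $-1698118$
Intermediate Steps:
$G = -5748534$ ($G = - 9 \left(\left(1192 - -4384\right) + 633150\right) = - 9 \left(\left(1192 + 4384\right) + 633150\right) = - 9 \left(5576 + 633150\right) = \left(-9\right) 638726 = -5748534$)
$4050416 + G = 4050416 - 5748534 = -1698118$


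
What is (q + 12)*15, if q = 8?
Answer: 300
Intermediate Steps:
(q + 12)*15 = (8 + 12)*15 = 20*15 = 300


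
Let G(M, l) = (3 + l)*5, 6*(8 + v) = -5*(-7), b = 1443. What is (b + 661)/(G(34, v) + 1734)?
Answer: 12624/10429 ≈ 1.2105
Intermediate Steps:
v = -13/6 (v = -8 + (-5*(-7))/6 = -8 + (⅙)*35 = -8 + 35/6 = -13/6 ≈ -2.1667)
G(M, l) = 15 + 5*l
(b + 661)/(G(34, v) + 1734) = (1443 + 661)/((15 + 5*(-13/6)) + 1734) = 2104/((15 - 65/6) + 1734) = 2104/(25/6 + 1734) = 2104/(10429/6) = 2104*(6/10429) = 12624/10429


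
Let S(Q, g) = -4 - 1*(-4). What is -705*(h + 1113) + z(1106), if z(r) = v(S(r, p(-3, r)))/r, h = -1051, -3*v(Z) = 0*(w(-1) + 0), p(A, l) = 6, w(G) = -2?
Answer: -43710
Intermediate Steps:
S(Q, g) = 0 (S(Q, g) = -4 + 4 = 0)
v(Z) = 0 (v(Z) = -0*(-2 + 0) = -0*(-2) = -1/3*0 = 0)
z(r) = 0 (z(r) = 0/r = 0)
-705*(h + 1113) + z(1106) = -705*(-1051 + 1113) + 0 = -705*62 + 0 = -43710 + 0 = -43710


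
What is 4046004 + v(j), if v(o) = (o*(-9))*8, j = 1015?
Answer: 3972924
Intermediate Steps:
v(o) = -72*o (v(o) = -9*o*8 = -72*o)
4046004 + v(j) = 4046004 - 72*1015 = 4046004 - 73080 = 3972924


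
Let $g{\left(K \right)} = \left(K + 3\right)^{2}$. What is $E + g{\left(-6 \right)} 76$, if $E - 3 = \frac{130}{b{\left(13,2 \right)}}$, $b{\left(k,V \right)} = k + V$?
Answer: $\frac{2087}{3} \approx 695.67$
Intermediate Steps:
$b{\left(k,V \right)} = V + k$
$g{\left(K \right)} = \left(3 + K\right)^{2}$
$E = \frac{35}{3}$ ($E = 3 + \frac{130}{2 + 13} = 3 + \frac{130}{15} = 3 + 130 \cdot \frac{1}{15} = 3 + \frac{26}{3} = \frac{35}{3} \approx 11.667$)
$E + g{\left(-6 \right)} 76 = \frac{35}{3} + \left(3 - 6\right)^{2} \cdot 76 = \frac{35}{3} + \left(-3\right)^{2} \cdot 76 = \frac{35}{3} + 9 \cdot 76 = \frac{35}{3} + 684 = \frac{2087}{3}$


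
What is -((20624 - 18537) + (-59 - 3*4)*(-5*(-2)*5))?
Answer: 1463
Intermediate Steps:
-((20624 - 18537) + (-59 - 3*4)*(-5*(-2)*5)) = -(2087 + (-59 - 12)*(10*5)) = -(2087 - 71*50) = -(2087 - 3550) = -1*(-1463) = 1463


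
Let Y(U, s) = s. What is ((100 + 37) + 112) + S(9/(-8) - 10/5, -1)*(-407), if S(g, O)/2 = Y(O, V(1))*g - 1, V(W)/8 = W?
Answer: 21413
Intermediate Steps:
V(W) = 8*W
S(g, O) = -2 + 16*g (S(g, O) = 2*((8*1)*g - 1) = 2*(8*g - 1) = 2*(-1 + 8*g) = -2 + 16*g)
((100 + 37) + 112) + S(9/(-8) - 10/5, -1)*(-407) = ((100 + 37) + 112) + (-2 + 16*(9/(-8) - 10/5))*(-407) = (137 + 112) + (-2 + 16*(9*(-⅛) - 10*⅕))*(-407) = 249 + (-2 + 16*(-9/8 - 2))*(-407) = 249 + (-2 + 16*(-25/8))*(-407) = 249 + (-2 - 50)*(-407) = 249 - 52*(-407) = 249 + 21164 = 21413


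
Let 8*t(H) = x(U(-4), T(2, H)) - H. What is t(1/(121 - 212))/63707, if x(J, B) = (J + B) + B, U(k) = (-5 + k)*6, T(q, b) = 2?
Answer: -4549/46378696 ≈ -9.8084e-5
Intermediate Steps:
U(k) = -30 + 6*k
x(J, B) = J + 2*B (x(J, B) = (B + J) + B = J + 2*B)
t(H) = -25/4 - H/8 (t(H) = (((-30 + 6*(-4)) + 2*2) - H)/8 = (((-30 - 24) + 4) - H)/8 = ((-54 + 4) - H)/8 = (-50 - H)/8 = -25/4 - H/8)
t(1/(121 - 212))/63707 = (-25/4 - 1/(8*(121 - 212)))/63707 = (-25/4 - ⅛/(-91))*(1/63707) = (-25/4 - ⅛*(-1/91))*(1/63707) = (-25/4 + 1/728)*(1/63707) = -4549/728*1/63707 = -4549/46378696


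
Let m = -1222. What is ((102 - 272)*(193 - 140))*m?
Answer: 11010220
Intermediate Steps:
((102 - 272)*(193 - 140))*m = ((102 - 272)*(193 - 140))*(-1222) = -170*53*(-1222) = -9010*(-1222) = 11010220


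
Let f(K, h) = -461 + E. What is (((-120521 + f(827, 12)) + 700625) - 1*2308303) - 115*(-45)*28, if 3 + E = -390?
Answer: -1584153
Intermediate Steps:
E = -393 (E = -3 - 390 = -393)
f(K, h) = -854 (f(K, h) = -461 - 393 = -854)
(((-120521 + f(827, 12)) + 700625) - 1*2308303) - 115*(-45)*28 = (((-120521 - 854) + 700625) - 1*2308303) - 115*(-45)*28 = ((-121375 + 700625) - 2308303) + 5175*28 = (579250 - 2308303) + 144900 = -1729053 + 144900 = -1584153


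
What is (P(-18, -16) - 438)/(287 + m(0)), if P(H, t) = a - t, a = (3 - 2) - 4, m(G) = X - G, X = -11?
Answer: -425/276 ≈ -1.5399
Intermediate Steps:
m(G) = -11 - G
a = -3 (a = 1 - 4 = -3)
P(H, t) = -3 - t
(P(-18, -16) - 438)/(287 + m(0)) = ((-3 - 1*(-16)) - 438)/(287 + (-11 - 1*0)) = ((-3 + 16) - 438)/(287 + (-11 + 0)) = (13 - 438)/(287 - 11) = -425/276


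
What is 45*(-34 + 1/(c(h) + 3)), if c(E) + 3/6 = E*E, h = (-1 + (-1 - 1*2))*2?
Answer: -203400/133 ≈ -1529.3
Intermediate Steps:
h = -8 (h = (-1 + (-1 - 2))*2 = (-1 - 3)*2 = -4*2 = -8)
c(E) = -1/2 + E**2 (c(E) = -1/2 + E*E = -1/2 + E**2)
45*(-34 + 1/(c(h) + 3)) = 45*(-34 + 1/((-1/2 + (-8)**2) + 3)) = 45*(-34 + 1/((-1/2 + 64) + 3)) = 45*(-34 + 1/(127/2 + 3)) = 45*(-34 + 1/(133/2)) = 45*(-34 + 2/133) = 45*(-4520/133) = -203400/133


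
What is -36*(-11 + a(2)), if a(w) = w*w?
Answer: 252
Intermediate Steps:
a(w) = w**2
-36*(-11 + a(2)) = -36*(-11 + 2**2) = -36*(-11 + 4) = -36*(-7) = 252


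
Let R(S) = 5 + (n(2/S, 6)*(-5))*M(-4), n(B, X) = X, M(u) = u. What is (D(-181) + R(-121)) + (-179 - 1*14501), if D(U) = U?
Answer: -14736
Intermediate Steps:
R(S) = 125 (R(S) = 5 + (6*(-5))*(-4) = 5 - 30*(-4) = 5 + 120 = 125)
(D(-181) + R(-121)) + (-179 - 1*14501) = (-181 + 125) + (-179 - 1*14501) = -56 + (-179 - 14501) = -56 - 14680 = -14736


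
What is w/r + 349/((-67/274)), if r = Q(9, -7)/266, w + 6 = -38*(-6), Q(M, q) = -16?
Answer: -1371625/268 ≈ -5118.0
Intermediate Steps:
w = 222 (w = -6 - 38*(-6) = -6 + 228 = 222)
r = -8/133 (r = -16/266 = -16*1/266 = -8/133 ≈ -0.060150)
w/r + 349/((-67/274)) = 222/(-8/133) + 349/((-67/274)) = 222*(-133/8) + 349/((-67*1/274)) = -14763/4 + 349/(-67/274) = -14763/4 + 349*(-274/67) = -14763/4 - 95626/67 = -1371625/268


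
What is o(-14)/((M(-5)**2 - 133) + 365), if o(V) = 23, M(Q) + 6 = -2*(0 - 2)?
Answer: 23/236 ≈ 0.097458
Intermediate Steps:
M(Q) = -2 (M(Q) = -6 - 2*(0 - 2) = -6 - 2*(-2) = -6 + 4 = -2)
o(-14)/((M(-5)**2 - 133) + 365) = 23/(((-2)**2 - 133) + 365) = 23/((4 - 133) + 365) = 23/(-129 + 365) = 23/236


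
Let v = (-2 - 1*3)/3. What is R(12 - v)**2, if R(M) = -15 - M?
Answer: 7396/9 ≈ 821.78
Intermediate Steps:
v = -5/3 (v = (-2 - 3)*(1/3) = -5*1/3 = -5/3 ≈ -1.6667)
R(12 - v)**2 = (-15 - (12 - 1*(-5/3)))**2 = (-15 - (12 + 5/3))**2 = (-15 - 1*41/3)**2 = (-15 - 41/3)**2 = (-86/3)**2 = 7396/9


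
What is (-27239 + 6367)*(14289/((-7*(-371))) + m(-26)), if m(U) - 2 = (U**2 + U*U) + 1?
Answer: -73745451328/2597 ≈ -2.8396e+7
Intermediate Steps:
m(U) = 3 + 2*U**2 (m(U) = 2 + ((U**2 + U*U) + 1) = 2 + ((U**2 + U**2) + 1) = 2 + (2*U**2 + 1) = 2 + (1 + 2*U**2) = 3 + 2*U**2)
(-27239 + 6367)*(14289/((-7*(-371))) + m(-26)) = (-27239 + 6367)*(14289/((-7*(-371))) + (3 + 2*(-26)**2)) = -20872*(14289/2597 + (3 + 2*676)) = -20872*(14289*(1/2597) + (3 + 1352)) = -20872*(14289/2597 + 1355) = -20872*3533224/2597 = -73745451328/2597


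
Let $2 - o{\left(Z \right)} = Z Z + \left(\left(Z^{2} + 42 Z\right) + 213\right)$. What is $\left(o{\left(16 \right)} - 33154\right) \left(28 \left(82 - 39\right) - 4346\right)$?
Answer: $108552958$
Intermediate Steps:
$o{\left(Z \right)} = -211 - 42 Z - 2 Z^{2}$ ($o{\left(Z \right)} = 2 - \left(Z Z + \left(\left(Z^{2} + 42 Z\right) + 213\right)\right) = 2 - \left(Z^{2} + \left(213 + Z^{2} + 42 Z\right)\right) = 2 - \left(213 + 2 Z^{2} + 42 Z\right) = -211 - 42 Z - 2 Z^{2}$)
$\left(o{\left(16 \right)} - 33154\right) \left(28 \left(82 - 39\right) - 4346\right) = \left(\left(-211 - 672 - 2 \cdot 16^{2}\right) - 33154\right) \left(28 \left(82 - 39\right) - 4346\right) = \left(\left(-211 - 672 - 512\right) - 33154\right) \left(28 \cdot 43 - 4346\right) = \left(\left(-211 - 672 - 512\right) - 33154\right) \left(1204 - 4346\right) = \left(-1395 - 33154\right) \left(-3142\right) = \left(-34549\right) \left(-3142\right) = 108552958$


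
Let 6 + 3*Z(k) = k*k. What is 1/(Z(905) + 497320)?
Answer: 3/2310979 ≈ 1.2982e-6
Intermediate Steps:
Z(k) = -2 + k**2/3 (Z(k) = -2 + (k*k)/3 = -2 + k**2/3)
1/(Z(905) + 497320) = 1/((-2 + (1/3)*905**2) + 497320) = 1/((-2 + (1/3)*819025) + 497320) = 1/((-2 + 819025/3) + 497320) = 1/(819019/3 + 497320) = 1/(2310979/3) = 3/2310979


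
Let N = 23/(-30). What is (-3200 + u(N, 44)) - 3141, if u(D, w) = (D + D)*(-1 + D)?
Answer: -2852231/450 ≈ -6338.3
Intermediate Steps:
N = -23/30 (N = 23*(-1/30) = -23/30 ≈ -0.76667)
u(D, w) = 2*D*(-1 + D) (u(D, w) = (2*D)*(-1 + D) = 2*D*(-1 + D))
(-3200 + u(N, 44)) - 3141 = (-3200 + 2*(-23/30)*(-1 - 23/30)) - 3141 = (-3200 + 2*(-23/30)*(-53/30)) - 3141 = (-3200 + 1219/450) - 3141 = -1438781/450 - 3141 = -2852231/450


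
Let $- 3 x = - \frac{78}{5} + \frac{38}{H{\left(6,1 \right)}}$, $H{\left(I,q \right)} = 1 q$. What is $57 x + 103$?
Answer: $- \frac{1613}{5} \approx -322.6$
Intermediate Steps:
$H{\left(I,q \right)} = q$
$x = - \frac{112}{15}$ ($x = - \frac{- \frac{78}{5} + \frac{38}{1}}{3} = - \frac{\left(-78\right) \frac{1}{5} + 38 \cdot 1}{3} = - \frac{- \frac{78}{5} + 38}{3} = \left(- \frac{1}{3}\right) \frac{112}{5} = - \frac{112}{15} \approx -7.4667$)
$57 x + 103 = 57 \left(- \frac{112}{15}\right) + 103 = - \frac{2128}{5} + 103 = - \frac{1613}{5}$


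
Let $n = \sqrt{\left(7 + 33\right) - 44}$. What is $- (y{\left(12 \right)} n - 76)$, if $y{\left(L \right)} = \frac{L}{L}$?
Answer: $76 - 2 i \approx 76.0 - 2.0 i$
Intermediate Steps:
$y{\left(L \right)} = 1$
$n = 2 i$ ($n = \sqrt{40 - 44} = \sqrt{-4} = 2 i \approx 2.0 i$)
$- (y{\left(12 \right)} n - 76) = - (1 \cdot 2 i - 76) = - (2 i - 76) = - (-76 + 2 i) = 76 - 2 i$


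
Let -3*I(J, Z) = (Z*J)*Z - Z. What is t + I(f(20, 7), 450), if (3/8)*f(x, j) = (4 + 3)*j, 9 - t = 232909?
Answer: -9052750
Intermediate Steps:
t = -232900 (t = 9 - 1*232909 = 9 - 232909 = -232900)
f(x, j) = 56*j/3 (f(x, j) = 8*((4 + 3)*j)/3 = 8*(7*j)/3 = 56*j/3)
I(J, Z) = Z/3 - J*Z²/3 (I(J, Z) = -((Z*J)*Z - Z)/3 = -((J*Z)*Z - Z)/3 = -(J*Z² - Z)/3 = -(-Z + J*Z²)/3 = Z/3 - J*Z²/3)
t + I(f(20, 7), 450) = -232900 + (⅓)*450*(1 - 1*(56/3)*7*450) = -232900 + (⅓)*450*(1 - 1*392/3*450) = -232900 + (⅓)*450*(1 - 58800) = -232900 + (⅓)*450*(-58799) = -232900 - 8819850 = -9052750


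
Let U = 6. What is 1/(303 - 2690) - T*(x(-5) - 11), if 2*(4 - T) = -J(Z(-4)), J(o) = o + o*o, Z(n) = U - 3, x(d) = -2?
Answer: 310309/2387 ≈ 130.00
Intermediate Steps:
Z(n) = 3 (Z(n) = 6 - 3 = 3)
J(o) = o + o²
T = 10 (T = 4 - (-1)*3*(1 + 3)/2 = 4 - (-1)*3*4/2 = 4 - (-1)*12/2 = 4 - ½*(-12) = 4 + 6 = 10)
1/(303 - 2690) - T*(x(-5) - 11) = 1/(303 - 2690) - 10*(-2 - 11) = 1/(-2387) - 10*(-13) = -1/2387 - 1*(-130) = -1/2387 + 130 = 310309/2387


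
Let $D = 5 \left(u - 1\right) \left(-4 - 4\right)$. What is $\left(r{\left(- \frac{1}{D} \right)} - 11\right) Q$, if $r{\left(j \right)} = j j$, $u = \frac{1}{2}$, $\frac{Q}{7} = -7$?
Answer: $\frac{215551}{400} \approx 538.88$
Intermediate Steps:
$Q = -49$ ($Q = 7 \left(-7\right) = -49$)
$u = \frac{1}{2} \approx 0.5$
$D = 20$ ($D = 5 \left(\frac{1}{2} - 1\right) \left(-4 - 4\right) = 5 \left(\left(- \frac{1}{2}\right) \left(-8\right)\right) = 5 \cdot 4 = 20$)
$r{\left(j \right)} = j^{2}$
$\left(r{\left(- \frac{1}{D} \right)} - 11\right) Q = \left(\left(- \frac{1}{20}\right)^{2} - 11\right) \left(-49\right) = \left(\frac{1}{400} - 11\right) \left(-49\right) = \left(- \frac{4399}{400}\right) \left(-49\right) = \frac{215551}{400}$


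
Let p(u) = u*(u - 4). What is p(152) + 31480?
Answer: 53976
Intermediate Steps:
p(u) = u*(-4 + u)
p(152) + 31480 = 152*(-4 + 152) + 31480 = 152*148 + 31480 = 22496 + 31480 = 53976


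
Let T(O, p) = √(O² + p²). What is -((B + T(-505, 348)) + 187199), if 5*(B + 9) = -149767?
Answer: -786183/5 - √376129 ≈ -1.5785e+5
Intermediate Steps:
B = -149812/5 (B = -9 + (⅕)*(-149767) = -9 - 149767/5 = -149812/5 ≈ -29962.)
-((B + T(-505, 348)) + 187199) = -((-149812/5 + √((-505)² + 348²)) + 187199) = -((-149812/5 + √(255025 + 121104)) + 187199) = -((-149812/5 + √376129) + 187199) = -(786183/5 + √376129) = -786183/5 - √376129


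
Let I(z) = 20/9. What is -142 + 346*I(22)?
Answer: 5642/9 ≈ 626.89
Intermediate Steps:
I(z) = 20/9 (I(z) = 20*(⅑) = 20/9)
-142 + 346*I(22) = -142 + 346*(20/9) = -142 + 6920/9 = 5642/9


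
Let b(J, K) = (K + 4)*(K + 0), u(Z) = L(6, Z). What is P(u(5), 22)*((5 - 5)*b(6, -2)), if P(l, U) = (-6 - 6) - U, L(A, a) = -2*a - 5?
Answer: 0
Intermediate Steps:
L(A, a) = -5 - 2*a
u(Z) = -5 - 2*Z
b(J, K) = K*(4 + K) (b(J, K) = (4 + K)*K = K*(4 + K))
P(l, U) = -12 - U
P(u(5), 22)*((5 - 5)*b(6, -2)) = (-12 - 1*22)*((5 - 5)*(-2*(4 - 2))) = (-12 - 22)*(0*(-2*2)) = -0*(-4) = -34*0 = 0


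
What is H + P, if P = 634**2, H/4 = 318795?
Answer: 1677136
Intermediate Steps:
H = 1275180 (H = 4*318795 = 1275180)
P = 401956
H + P = 1275180 + 401956 = 1677136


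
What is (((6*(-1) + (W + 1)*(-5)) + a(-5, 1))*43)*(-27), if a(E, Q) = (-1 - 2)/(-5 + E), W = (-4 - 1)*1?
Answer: -166023/10 ≈ -16602.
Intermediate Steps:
W = -5 (W = -5*1 = -5)
a(E, Q) = -3/(-5 + E)
(((6*(-1) + (W + 1)*(-5)) + a(-5, 1))*43)*(-27) = (((6*(-1) + (-5 + 1)*(-5)) - 3/(-5 - 5))*43)*(-27) = (((-6 - 4*(-5)) - 3/(-10))*43)*(-27) = (((-6 + 20) - 3*(-⅒))*43)*(-27) = ((14 + 3/10)*43)*(-27) = ((143/10)*43)*(-27) = (6149/10)*(-27) = -166023/10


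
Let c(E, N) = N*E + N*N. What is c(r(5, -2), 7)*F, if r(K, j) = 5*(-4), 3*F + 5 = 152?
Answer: -4459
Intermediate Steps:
F = 49 (F = -5/3 + (⅓)*152 = -5/3 + 152/3 = 49)
r(K, j) = -20
c(E, N) = N² + E*N (c(E, N) = E*N + N² = N² + E*N)
c(r(5, -2), 7)*F = (7*(-20 + 7))*49 = (7*(-13))*49 = -91*49 = -4459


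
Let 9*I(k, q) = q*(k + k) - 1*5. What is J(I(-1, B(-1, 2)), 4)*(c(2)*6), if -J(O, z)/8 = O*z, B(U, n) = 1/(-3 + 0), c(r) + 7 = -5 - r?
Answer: -11648/9 ≈ -1294.2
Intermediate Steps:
c(r) = -12 - r (c(r) = -7 + (-5 - r) = -12 - r)
B(U, n) = -1/3 (B(U, n) = 1/(-3) = -1/3)
I(k, q) = -5/9 + 2*k*q/9 (I(k, q) = (q*(k + k) - 1*5)/9 = (q*(2*k) - 5)/9 = (2*k*q - 5)/9 = (-5 + 2*k*q)/9 = -5/9 + 2*k*q/9)
J(O, z) = -8*O*z
J(I(-1, B(-1, 2)), 4)*(c(2)*6) = (-8*(-5/9 + (2/9)*(-1)*(-1/3))*4)*((-12 - 1*2)*6) = (-8*(-5/9 + 2/27)*4)*((-12 - 2)*6) = (-8*(-13/27)*4)*(-14*6) = (416/27)*(-84) = -11648/9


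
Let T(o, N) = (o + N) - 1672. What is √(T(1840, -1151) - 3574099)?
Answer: I*√3575082 ≈ 1890.8*I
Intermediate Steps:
T(o, N) = -1672 + N + o (T(o, N) = (N + o) - 1672 = -1672 + N + o)
√(T(1840, -1151) - 3574099) = √((-1672 - 1151 + 1840) - 3574099) = √(-983 - 3574099) = √(-3575082) = I*√3575082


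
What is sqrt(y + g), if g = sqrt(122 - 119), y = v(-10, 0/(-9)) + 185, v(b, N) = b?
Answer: sqrt(175 + sqrt(3)) ≈ 13.294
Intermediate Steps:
y = 175 (y = -10 + 185 = 175)
g = sqrt(3) ≈ 1.7320
sqrt(y + g) = sqrt(175 + sqrt(3))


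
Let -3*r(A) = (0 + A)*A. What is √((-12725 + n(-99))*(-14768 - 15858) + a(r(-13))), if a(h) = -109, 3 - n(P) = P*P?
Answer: √689789289 ≈ 26264.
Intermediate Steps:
n(P) = 3 - P² (n(P) = 3 - P*P = 3 - P²)
r(A) = -A²/3 (r(A) = -(0 + A)*A/3 = -A*A/3 = -A²/3)
√((-12725 + n(-99))*(-14768 - 15858) + a(r(-13))) = √((-12725 + (3 - 1*(-99)²))*(-14768 - 15858) - 109) = √((-12725 + (3 - 1*9801))*(-30626) - 109) = √((-12725 + (3 - 9801))*(-30626) - 109) = √((-12725 - 9798)*(-30626) - 109) = √(-22523*(-30626) - 109) = √(689789398 - 109) = √689789289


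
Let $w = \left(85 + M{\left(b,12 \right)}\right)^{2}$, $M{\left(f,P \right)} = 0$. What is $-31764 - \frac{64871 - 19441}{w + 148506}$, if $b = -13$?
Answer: $- \frac{4946684914}{155731} \approx -31764.0$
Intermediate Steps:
$w = 7225$ ($w = \left(85 + 0\right)^{2} = 85^{2} = 7225$)
$-31764 - \frac{64871 - 19441}{w + 148506} = -31764 - \frac{64871 - 19441}{7225 + 148506} = -31764 - \frac{45430}{155731} = - \frac{4946684914}{155731}$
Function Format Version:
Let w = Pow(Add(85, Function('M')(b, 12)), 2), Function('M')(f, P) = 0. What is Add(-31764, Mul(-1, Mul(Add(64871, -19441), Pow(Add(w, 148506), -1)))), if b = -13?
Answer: Rational(-4946684914, 155731) ≈ -31764.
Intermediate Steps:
w = 7225 (w = Pow(Add(85, 0), 2) = Pow(85, 2) = 7225)
Add(-31764, Mul(-1, Mul(Add(64871, -19441), Pow(Add(w, 148506), -1)))) = Add(-31764, Mul(-1, Mul(Add(64871, -19441), Pow(Add(7225, 148506), -1)))) = Add(-31764, Mul(-1, Mul(45430, Pow(155731, -1)))) = Add(-31764, Mul(-1, Mul(45430, Rational(1, 155731)))) = Add(-31764, Mul(-1, Rational(45430, 155731))) = Add(-31764, Rational(-45430, 155731)) = Rational(-4946684914, 155731)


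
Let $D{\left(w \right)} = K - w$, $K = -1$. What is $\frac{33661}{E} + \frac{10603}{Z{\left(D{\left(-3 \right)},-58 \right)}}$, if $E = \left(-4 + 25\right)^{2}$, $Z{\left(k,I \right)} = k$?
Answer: $\frac{4743245}{882} \approx 5377.8$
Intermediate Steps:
$D{\left(w \right)} = -1 - w$
$E = 441$ ($E = 21^{2} = 441$)
$\frac{33661}{E} + \frac{10603}{Z{\left(D{\left(-3 \right)},-58 \right)}} = \frac{33661}{441} + \frac{10603}{-1 - -3} = 33661 \cdot \frac{1}{441} + \frac{10603}{-1 + 3} = \frac{33661}{441} + \frac{10603}{2} = \frac{4743245}{882}$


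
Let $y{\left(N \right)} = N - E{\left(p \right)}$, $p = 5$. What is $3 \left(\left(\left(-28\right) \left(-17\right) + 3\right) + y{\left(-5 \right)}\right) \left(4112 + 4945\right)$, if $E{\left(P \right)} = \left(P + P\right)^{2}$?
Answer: $10161954$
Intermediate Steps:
$E{\left(P \right)} = 4 P^{2}$ ($E{\left(P \right)} = \left(2 P\right)^{2} = 4 P^{2}$)
$y{\left(N \right)} = -100 + N$ ($y{\left(N \right)} = N - 4 \cdot 5^{2} = N - 4 \cdot 25 = N - 100 = -100 + N$)
$3 \left(\left(\left(-28\right) \left(-17\right) + 3\right) + y{\left(-5 \right)}\right) \left(4112 + 4945\right) = 3 \left(\left(\left(-28\right) \left(-17\right) + 3\right) - 105\right) \left(4112 + 4945\right) = 3 \left(\left(476 + 3\right) - 105\right) 9057 = 3 \left(479 - 105\right) 9057 = 3 \cdot 374 \cdot 9057 = 3 \cdot 3387318 = 10161954$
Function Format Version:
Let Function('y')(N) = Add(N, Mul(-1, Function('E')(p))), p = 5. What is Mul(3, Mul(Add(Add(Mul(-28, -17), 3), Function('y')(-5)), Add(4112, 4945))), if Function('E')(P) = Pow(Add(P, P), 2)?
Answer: 10161954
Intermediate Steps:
Function('E')(P) = Mul(4, Pow(P, 2)) (Function('E')(P) = Pow(Mul(2, P), 2) = Mul(4, Pow(P, 2)))
Function('y')(N) = Add(-100, N) (Function('y')(N) = Add(N, Mul(-1, Mul(4, Pow(5, 2)))) = Add(N, Mul(-1, Mul(4, 25))) = Add(N, Mul(-1, 100)) = Add(N, -100) = Add(-100, N))
Mul(3, Mul(Add(Add(Mul(-28, -17), 3), Function('y')(-5)), Add(4112, 4945))) = Mul(3, Mul(Add(Add(Mul(-28, -17), 3), Add(-100, -5)), Add(4112, 4945))) = Mul(3, Mul(Add(Add(476, 3), -105), 9057)) = Mul(3, Mul(Add(479, -105), 9057)) = Mul(3, Mul(374, 9057)) = Mul(3, 3387318) = 10161954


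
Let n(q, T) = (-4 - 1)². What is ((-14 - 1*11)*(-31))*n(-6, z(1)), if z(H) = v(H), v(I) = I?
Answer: 19375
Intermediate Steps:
z(H) = H
n(q, T) = 25 (n(q, T) = (-5)² = 25)
((-14 - 1*11)*(-31))*n(-6, z(1)) = ((-14 - 1*11)*(-31))*25 = ((-14 - 11)*(-31))*25 = -25*(-31)*25 = 775*25 = 19375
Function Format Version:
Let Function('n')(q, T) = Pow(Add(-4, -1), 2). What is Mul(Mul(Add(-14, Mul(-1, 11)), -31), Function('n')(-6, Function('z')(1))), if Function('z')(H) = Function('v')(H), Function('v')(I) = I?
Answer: 19375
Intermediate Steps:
Function('z')(H) = H
Function('n')(q, T) = 25 (Function('n')(q, T) = Pow(-5, 2) = 25)
Mul(Mul(Add(-14, Mul(-1, 11)), -31), Function('n')(-6, Function('z')(1))) = Mul(Mul(Add(-14, Mul(-1, 11)), -31), 25) = Mul(Mul(Add(-14, -11), -31), 25) = Mul(Mul(-25, -31), 25) = Mul(775, 25) = 19375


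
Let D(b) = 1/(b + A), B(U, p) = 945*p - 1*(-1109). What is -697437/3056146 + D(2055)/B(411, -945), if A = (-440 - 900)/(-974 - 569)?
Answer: -986643340814906069/4323438665072658940 ≈ -0.22821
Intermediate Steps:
A = 1340/1543 (A = -1340/(-1543) = -1340*(-1/1543) = 1340/1543 ≈ 0.86844)
B(U, p) = 1109 + 945*p (B(U, p) = 945*p + 1109 = 1109 + 945*p)
D(b) = 1/(1340/1543 + b) (D(b) = 1/(b + 1340/1543) = 1/(1340/1543 + b))
-697437/3056146 + D(2055)/B(411, -945) = -697437/3056146 + (1543/(1340 + 1543*2055))/(1109 + 945*(-945)) = -697437*1/3056146 + (1543/(1340 + 3170865))/(1109 - 893025) = -697437/3056146 + (1543/3172205)/(-891916) = -697437/3056146 + (1543*(1/3172205))*(-1/891916) = -697437/3056146 + (1543/3172205)*(-1/891916) = -697437/3056146 - 1543/2829340394780 = -986643340814906069/4323438665072658940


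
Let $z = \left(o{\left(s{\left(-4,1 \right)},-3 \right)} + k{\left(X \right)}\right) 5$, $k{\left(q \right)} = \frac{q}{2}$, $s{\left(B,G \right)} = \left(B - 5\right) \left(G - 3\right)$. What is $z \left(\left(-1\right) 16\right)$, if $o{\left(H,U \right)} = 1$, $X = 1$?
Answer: $-120$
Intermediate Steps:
$s{\left(B,G \right)} = \left(-5 + B\right) \left(-3 + G\right)$
$k{\left(q \right)} = \frac{q}{2}$ ($k{\left(q \right)} = q \frac{1}{2} = \frac{q}{2}$)
$z = \frac{15}{2}$ ($z = \left(1 + \frac{1}{2} \cdot 1\right) 5 = \left(1 + \frac{1}{2}\right) 5 = \frac{3}{2} \cdot 5 = \frac{15}{2} \approx 7.5$)
$z \left(\left(-1\right) 16\right) = \frac{15 \left(\left(-1\right) 16\right)}{2} = \frac{15}{2} \left(-16\right) = -120$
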